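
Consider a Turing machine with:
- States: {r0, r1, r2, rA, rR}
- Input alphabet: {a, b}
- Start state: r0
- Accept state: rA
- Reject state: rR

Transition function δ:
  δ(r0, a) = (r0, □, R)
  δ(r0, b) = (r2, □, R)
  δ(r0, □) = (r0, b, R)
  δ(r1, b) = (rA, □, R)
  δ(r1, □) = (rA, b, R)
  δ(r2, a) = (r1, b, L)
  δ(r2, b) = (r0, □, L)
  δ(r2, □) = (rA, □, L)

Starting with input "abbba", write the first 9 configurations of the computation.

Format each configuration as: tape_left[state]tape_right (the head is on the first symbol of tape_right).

Transitions applied:
Step 1: δ(r0, a) = (r0, □, R)
Step 2: δ(r0, b) = (r2, □, R)
Step 3: δ(r2, b) = (r0, □, L)
Step 4: δ(r0, □) = (r0, b, R)
Step 5: δ(r0, □) = (r0, b, R)
Step 6: δ(r0, b) = (r2, □, R)
Step 7: δ(r2, a) = (r1, b, L)
Step 8: δ(r1, □) = (rA, b, R)

The first 9 configurations are:
[r0]abbba ⊢ □[r0]bbba ⊢ □□[r2]bba ⊢ □[r0]□□ba ⊢ □b[r0]□ba ⊢ □bb[r0]ba ⊢ □bb□[r2]a ⊢ □bb[r1]□b ⊢ □bbb[rA]b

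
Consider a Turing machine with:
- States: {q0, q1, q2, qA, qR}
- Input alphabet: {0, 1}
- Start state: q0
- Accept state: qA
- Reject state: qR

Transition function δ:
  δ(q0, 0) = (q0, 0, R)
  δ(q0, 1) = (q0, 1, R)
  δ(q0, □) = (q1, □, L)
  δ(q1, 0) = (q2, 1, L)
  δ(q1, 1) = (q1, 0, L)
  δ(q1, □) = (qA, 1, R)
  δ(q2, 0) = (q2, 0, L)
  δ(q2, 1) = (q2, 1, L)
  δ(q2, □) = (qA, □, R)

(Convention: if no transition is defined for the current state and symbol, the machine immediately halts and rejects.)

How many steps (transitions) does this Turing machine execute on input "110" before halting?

Execution trace:
Initial: [q0]110
Step 1: δ(q0, 1) = (q0, 1, R) → 1[q0]10
Step 2: δ(q0, 1) = (q0, 1, R) → 11[q0]0
Step 3: δ(q0, 0) = (q0, 0, R) → 110[q0]□
Step 4: δ(q0, □) = (q1, □, L) → 11[q1]0□
Step 5: δ(q1, 0) = (q2, 1, L) → 1[q2]11□
Step 6: δ(q2, 1) = (q2, 1, L) → [q2]111□
Step 7: δ(q2, 1) = (q2, 1, L) → [q2]□111□
Step 8: δ(q2, □) = (qA, □, R) → □[qA]111□

The machine reaches the accept state qA and halts.

The machine executed 8 steps before halting.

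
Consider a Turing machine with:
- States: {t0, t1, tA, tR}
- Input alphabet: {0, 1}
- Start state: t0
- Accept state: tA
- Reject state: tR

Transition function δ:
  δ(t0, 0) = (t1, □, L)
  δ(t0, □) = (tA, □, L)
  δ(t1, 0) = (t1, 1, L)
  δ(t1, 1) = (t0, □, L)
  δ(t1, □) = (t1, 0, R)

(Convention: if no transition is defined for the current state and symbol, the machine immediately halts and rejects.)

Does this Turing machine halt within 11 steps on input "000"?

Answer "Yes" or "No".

Execution trace:
Initial: [t0]000
Step 1: δ(t0, 0) = (t1, □, L) → [t1]□□00
Step 2: δ(t1, □) = (t1, 0, R) → 0[t1]□00
Step 3: δ(t1, □) = (t1, 0, R) → 00[t1]00
Step 4: δ(t1, 0) = (t1, 1, L) → 0[t1]010
Step 5: δ(t1, 0) = (t1, 1, L) → [t1]0110
Step 6: δ(t1, 0) = (t1, 1, L) → [t1]□1110
Step 7: δ(t1, □) = (t1, 0, R) → 0[t1]1110
Step 8: δ(t1, 1) = (t0, □, L) → [t0]0□110
Step 9: δ(t0, 0) = (t1, □, L) → [t1]□□□110
Step 10: δ(t1, □) = (t1, 0, R) → 0[t1]□□110
Step 11: δ(t1, □) = (t1, 0, R) → 00[t1]□110

The machine has not reached a halting state after 11 steps.
The machine did not halt within the 11-step bound.

Answer: No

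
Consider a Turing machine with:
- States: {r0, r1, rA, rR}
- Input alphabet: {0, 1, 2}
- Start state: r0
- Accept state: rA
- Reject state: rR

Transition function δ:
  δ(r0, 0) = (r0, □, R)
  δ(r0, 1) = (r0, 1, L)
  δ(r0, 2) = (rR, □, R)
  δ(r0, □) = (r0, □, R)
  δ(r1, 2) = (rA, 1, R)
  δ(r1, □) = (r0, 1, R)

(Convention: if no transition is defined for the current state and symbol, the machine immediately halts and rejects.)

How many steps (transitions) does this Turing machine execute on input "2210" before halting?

Execution trace:
Initial: [r0]2210
Step 1: δ(r0, 2) = (rR, □, R) → □[rR]210

The machine reaches the reject state rR and halts.

The machine executed 1 step before halting.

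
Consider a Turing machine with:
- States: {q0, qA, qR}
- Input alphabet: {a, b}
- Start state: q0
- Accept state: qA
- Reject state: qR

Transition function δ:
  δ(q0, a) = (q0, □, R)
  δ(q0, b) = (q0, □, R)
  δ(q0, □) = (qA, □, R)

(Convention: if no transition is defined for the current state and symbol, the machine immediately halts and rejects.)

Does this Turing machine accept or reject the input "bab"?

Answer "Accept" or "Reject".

Execution trace:
Initial: [q0]bab
Step 1: δ(q0, b) = (q0, □, R) → □[q0]ab
Step 2: δ(q0, a) = (q0, □, R) → □□[q0]b
Step 3: δ(q0, b) = (q0, □, R) → □□□[q0]□
Step 4: δ(q0, □) = (qA, □, R) → □□□□[qA]□

The machine reaches the accept state qA and halts.

Answer: Accept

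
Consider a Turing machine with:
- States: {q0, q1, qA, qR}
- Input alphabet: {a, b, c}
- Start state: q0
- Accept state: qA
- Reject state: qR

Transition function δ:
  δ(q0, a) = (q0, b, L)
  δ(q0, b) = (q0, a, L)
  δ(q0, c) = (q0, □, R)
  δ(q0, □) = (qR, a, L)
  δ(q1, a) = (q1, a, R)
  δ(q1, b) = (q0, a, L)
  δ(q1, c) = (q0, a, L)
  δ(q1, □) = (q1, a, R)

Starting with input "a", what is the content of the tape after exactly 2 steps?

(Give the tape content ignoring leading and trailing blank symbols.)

Execution trace:
Initial: [q0]a
Step 1: δ(q0, a) = (q0, b, L) → [q0]□b
Step 2: δ(q0, □) = (qR, a, L) → [qR]□ab

The machine reaches the reject state qR and halts.

After 2 steps, the tape (ignoring leading/trailing blanks) is: ab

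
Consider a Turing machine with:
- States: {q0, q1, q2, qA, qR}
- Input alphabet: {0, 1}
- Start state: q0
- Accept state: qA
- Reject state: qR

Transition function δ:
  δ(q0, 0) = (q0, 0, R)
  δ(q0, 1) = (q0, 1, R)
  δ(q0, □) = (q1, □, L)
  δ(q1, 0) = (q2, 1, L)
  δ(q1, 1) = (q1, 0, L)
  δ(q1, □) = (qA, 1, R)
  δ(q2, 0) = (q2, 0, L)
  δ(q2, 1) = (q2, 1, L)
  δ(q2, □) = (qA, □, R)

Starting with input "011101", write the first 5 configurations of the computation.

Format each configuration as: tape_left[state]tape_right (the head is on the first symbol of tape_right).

Transitions applied:
Step 1: δ(q0, 0) = (q0, 0, R)
Step 2: δ(q0, 1) = (q0, 1, R)
Step 3: δ(q0, 1) = (q0, 1, R)
Step 4: δ(q0, 1) = (q0, 1, R)

The first 5 configurations are:
[q0]011101 ⊢ 0[q0]11101 ⊢ 01[q0]1101 ⊢ 011[q0]101 ⊢ 0111[q0]01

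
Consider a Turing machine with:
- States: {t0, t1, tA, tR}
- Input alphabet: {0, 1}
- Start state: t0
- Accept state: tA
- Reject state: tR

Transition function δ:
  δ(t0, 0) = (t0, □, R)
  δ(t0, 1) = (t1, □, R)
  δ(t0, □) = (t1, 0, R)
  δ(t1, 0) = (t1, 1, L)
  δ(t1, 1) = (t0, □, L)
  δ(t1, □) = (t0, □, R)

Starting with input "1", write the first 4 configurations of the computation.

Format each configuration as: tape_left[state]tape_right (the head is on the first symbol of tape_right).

Transitions applied:
Step 1: δ(t0, 1) = (t1, □, R)
Step 2: δ(t1, □) = (t0, □, R)
Step 3: δ(t0, □) = (t1, 0, R)

The first 4 configurations are:
[t0]1 ⊢ □[t1]□ ⊢ □□[t0]□ ⊢ □□0[t1]□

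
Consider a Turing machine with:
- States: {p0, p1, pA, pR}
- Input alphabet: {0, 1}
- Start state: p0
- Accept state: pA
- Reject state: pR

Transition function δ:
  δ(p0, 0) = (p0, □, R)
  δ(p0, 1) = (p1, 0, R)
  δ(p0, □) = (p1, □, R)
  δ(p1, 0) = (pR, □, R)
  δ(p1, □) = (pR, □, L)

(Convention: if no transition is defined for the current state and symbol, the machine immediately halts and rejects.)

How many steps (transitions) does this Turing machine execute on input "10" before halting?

Execution trace:
Initial: [p0]10
Step 1: δ(p0, 1) = (p1, 0, R) → 0[p1]0
Step 2: δ(p1, 0) = (pR, □, R) → 0□[pR]□

The machine reaches the reject state pR and halts.

The machine executed 2 steps before halting.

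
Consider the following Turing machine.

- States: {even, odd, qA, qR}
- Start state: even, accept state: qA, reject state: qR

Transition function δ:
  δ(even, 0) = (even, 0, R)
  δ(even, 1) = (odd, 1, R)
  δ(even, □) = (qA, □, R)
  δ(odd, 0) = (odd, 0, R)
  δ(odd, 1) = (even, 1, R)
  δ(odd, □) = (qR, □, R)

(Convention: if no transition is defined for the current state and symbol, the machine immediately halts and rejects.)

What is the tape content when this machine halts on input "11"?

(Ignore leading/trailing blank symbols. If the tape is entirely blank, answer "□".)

Execution trace:
Initial: [even]11
Step 1: δ(even, 1) = (odd, 1, R) → 1[odd]1
Step 2: δ(odd, 1) = (even, 1, R) → 11[even]□
Step 3: δ(even, □) = (qA, □, R) → 11□[qA]□

The machine reaches the accept state qA and halts.

Final tape (ignoring leading/trailing blanks): 11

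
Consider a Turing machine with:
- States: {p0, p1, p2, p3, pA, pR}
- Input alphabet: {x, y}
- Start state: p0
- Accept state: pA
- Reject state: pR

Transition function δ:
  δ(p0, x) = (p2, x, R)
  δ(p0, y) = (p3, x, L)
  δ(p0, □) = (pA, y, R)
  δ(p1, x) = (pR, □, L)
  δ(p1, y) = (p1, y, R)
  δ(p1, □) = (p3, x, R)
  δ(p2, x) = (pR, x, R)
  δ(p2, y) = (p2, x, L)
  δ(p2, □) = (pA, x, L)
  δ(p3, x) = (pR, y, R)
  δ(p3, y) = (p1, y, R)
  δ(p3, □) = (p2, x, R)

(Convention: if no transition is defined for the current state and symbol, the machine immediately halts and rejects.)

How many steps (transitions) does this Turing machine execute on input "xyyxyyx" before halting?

Execution trace:
Initial: [p0]xyyxyyx
Step 1: δ(p0, x) = (p2, x, R) → x[p2]yyxyyx
Step 2: δ(p2, y) = (p2, x, L) → [p2]xxyxyyx
Step 3: δ(p2, x) = (pR, x, R) → x[pR]xyxyyx

The machine reaches the reject state pR and halts.

The machine executed 3 steps before halting.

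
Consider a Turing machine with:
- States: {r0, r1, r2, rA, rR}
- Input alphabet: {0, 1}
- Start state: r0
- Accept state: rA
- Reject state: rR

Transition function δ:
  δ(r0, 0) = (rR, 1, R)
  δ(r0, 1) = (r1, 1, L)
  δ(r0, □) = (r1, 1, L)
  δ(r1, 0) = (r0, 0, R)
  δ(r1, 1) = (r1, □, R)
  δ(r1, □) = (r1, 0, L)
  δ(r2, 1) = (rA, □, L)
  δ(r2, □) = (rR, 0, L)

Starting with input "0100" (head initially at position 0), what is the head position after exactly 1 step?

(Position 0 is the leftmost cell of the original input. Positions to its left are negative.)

Execution trace (head position shown):
Step 0: [r0]0100  (head at position 0)
Step 1: move right → 1[rR]100  (head at position 1)

After 1 step, the head is at position 1.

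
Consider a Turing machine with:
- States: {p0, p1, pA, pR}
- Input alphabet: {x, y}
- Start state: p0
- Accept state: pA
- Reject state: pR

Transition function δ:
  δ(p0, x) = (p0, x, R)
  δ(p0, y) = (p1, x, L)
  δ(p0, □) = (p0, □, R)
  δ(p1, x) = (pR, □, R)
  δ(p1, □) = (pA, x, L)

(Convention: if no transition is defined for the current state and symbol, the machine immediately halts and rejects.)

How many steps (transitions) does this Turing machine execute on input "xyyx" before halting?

Execution trace:
Initial: [p0]xyyx
Step 1: δ(p0, x) = (p0, x, R) → x[p0]yyx
Step 2: δ(p0, y) = (p1, x, L) → [p1]xxyx
Step 3: δ(p1, x) = (pR, □, R) → □[pR]xyx

The machine reaches the reject state pR and halts.

The machine executed 3 steps before halting.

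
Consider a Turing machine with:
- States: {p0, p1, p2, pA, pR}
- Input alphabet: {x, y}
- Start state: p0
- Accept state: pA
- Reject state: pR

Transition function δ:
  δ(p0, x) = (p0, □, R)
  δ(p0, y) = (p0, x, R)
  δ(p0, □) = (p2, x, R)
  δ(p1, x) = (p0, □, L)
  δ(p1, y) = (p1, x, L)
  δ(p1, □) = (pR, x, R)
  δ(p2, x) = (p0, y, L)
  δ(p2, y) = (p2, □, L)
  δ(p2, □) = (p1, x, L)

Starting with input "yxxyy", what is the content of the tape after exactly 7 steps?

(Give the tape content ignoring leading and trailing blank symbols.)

Execution trace:
Initial: [p0]yxxyy
Step 1: δ(p0, y) = (p0, x, R) → x[p0]xxyy
Step 2: δ(p0, x) = (p0, □, R) → x□[p0]xyy
Step 3: δ(p0, x) = (p0, □, R) → x□□[p0]yy
Step 4: δ(p0, y) = (p0, x, R) → x□□x[p0]y
Step 5: δ(p0, y) = (p0, x, R) → x□□xx[p0]□
Step 6: δ(p0, □) = (p2, x, R) → x□□xxx[p2]□
Step 7: δ(p2, □) = (p1, x, L) → x□□xx[p1]xx

After 7 steps, the tape (ignoring leading/trailing blanks) is: x□□xxxx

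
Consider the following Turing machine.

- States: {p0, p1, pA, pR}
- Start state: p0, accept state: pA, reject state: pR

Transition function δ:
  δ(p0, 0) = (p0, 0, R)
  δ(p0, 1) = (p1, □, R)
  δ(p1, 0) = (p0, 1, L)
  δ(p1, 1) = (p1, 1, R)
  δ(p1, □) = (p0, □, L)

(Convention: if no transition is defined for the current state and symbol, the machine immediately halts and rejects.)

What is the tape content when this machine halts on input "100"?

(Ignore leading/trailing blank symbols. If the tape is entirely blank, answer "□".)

Execution trace:
Initial: [p0]100
Step 1: δ(p0, 1) = (p1, □, R) → □[p1]00
Step 2: δ(p1, 0) = (p0, 1, L) → [p0]□10

No transition is defined for δ(p0, □). By convention the machine halts and rejects.

Final tape (ignoring leading/trailing blanks): 10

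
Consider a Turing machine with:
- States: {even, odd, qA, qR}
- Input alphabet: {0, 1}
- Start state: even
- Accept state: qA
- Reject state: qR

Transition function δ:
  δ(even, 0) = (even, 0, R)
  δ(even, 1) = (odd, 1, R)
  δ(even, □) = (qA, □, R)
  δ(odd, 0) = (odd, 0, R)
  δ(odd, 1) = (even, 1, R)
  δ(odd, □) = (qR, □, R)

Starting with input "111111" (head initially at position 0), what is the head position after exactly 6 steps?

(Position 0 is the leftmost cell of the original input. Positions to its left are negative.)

Execution trace (head position shown):
Step 0: [even]111111  (head at position 0)
Step 1: move right → 1[odd]11111  (head at position 1)
Step 2: move right → 11[even]1111  (head at position 2)
Step 3: move right → 111[odd]111  (head at position 3)
Step 4: move right → 1111[even]11  (head at position 4)
Step 5: move right → 11111[odd]1  (head at position 5)
Step 6: move right → 111111[even]□  (head at position 6)

After 6 steps, the head is at position 6.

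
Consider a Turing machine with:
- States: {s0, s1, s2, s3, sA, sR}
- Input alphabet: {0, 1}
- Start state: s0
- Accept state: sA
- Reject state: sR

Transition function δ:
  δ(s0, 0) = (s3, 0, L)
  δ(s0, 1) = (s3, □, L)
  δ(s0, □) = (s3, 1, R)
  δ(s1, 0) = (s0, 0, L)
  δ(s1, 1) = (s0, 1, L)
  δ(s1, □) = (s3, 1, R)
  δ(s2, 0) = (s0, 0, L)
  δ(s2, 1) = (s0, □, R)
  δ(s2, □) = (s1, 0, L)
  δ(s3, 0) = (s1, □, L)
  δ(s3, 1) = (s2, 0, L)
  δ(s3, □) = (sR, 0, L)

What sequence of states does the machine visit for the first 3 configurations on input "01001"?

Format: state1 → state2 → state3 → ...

Execution trace:
Initial: [s0]01001
Step 1: δ(s0, 0) = (s3, 0, L) → [s3]□01001
Step 2: δ(s3, □) = (sR, 0, L) → [sR]□001001

The machine reaches the reject state sR and halts.

State sequence: s0 → s3 → sR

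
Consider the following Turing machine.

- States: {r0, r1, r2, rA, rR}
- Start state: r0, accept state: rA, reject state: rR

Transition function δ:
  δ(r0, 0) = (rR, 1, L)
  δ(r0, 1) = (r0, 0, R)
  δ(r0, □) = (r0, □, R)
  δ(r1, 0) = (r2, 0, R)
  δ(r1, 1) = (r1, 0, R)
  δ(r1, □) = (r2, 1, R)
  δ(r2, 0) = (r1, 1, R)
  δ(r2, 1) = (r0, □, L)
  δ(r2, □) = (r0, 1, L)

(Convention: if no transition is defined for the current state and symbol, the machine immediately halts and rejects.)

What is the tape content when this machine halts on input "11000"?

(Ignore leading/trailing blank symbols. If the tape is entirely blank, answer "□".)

Execution trace:
Initial: [r0]11000
Step 1: δ(r0, 1) = (r0, 0, R) → 0[r0]1000
Step 2: δ(r0, 1) = (r0, 0, R) → 00[r0]000
Step 3: δ(r0, 0) = (rR, 1, L) → 0[rR]0100

The machine reaches the reject state rR and halts.

Final tape (ignoring leading/trailing blanks): 00100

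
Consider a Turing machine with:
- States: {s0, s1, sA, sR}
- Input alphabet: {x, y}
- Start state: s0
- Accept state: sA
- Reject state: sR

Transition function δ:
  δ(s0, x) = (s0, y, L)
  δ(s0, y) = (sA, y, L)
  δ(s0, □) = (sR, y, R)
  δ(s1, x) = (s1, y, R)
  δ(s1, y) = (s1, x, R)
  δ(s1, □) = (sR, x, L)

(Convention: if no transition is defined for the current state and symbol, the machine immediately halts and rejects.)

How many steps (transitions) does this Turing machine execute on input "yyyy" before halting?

Execution trace:
Initial: [s0]yyyy
Step 1: δ(s0, y) = (sA, y, L) → [sA]□yyyy

The machine reaches the accept state sA and halts.

The machine executed 1 step before halting.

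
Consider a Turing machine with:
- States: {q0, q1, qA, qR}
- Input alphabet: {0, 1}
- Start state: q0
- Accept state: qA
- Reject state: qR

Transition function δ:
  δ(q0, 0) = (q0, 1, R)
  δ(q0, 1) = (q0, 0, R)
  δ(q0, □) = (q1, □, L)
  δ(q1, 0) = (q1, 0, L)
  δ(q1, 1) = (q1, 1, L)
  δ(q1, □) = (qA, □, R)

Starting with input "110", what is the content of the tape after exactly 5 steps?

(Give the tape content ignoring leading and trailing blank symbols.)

Execution trace:
Initial: [q0]110
Step 1: δ(q0, 1) = (q0, 0, R) → 0[q0]10
Step 2: δ(q0, 1) = (q0, 0, R) → 00[q0]0
Step 3: δ(q0, 0) = (q0, 1, R) → 001[q0]□
Step 4: δ(q0, □) = (q1, □, L) → 00[q1]1□
Step 5: δ(q1, 1) = (q1, 1, L) → 0[q1]01□

After 5 steps, the tape (ignoring leading/trailing blanks) is: 001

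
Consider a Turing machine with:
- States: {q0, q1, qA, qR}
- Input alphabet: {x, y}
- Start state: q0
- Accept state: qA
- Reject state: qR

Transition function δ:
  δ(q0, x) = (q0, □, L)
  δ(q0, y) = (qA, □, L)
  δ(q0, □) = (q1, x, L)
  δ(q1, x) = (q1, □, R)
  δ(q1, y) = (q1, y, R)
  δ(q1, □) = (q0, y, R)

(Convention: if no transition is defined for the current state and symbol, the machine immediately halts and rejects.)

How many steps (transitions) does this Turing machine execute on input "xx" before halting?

Execution trace:
Initial: [q0]xx
Step 1: δ(q0, x) = (q0, □, L) → [q0]□□x
Step 2: δ(q0, □) = (q1, x, L) → [q1]□x□x
Step 3: δ(q1, □) = (q0, y, R) → y[q0]x□x
Step 4: δ(q0, x) = (q0, □, L) → [q0]y□□x
Step 5: δ(q0, y) = (qA, □, L) → [qA]□□□□x

The machine reaches the accept state qA and halts.

The machine executed 5 steps before halting.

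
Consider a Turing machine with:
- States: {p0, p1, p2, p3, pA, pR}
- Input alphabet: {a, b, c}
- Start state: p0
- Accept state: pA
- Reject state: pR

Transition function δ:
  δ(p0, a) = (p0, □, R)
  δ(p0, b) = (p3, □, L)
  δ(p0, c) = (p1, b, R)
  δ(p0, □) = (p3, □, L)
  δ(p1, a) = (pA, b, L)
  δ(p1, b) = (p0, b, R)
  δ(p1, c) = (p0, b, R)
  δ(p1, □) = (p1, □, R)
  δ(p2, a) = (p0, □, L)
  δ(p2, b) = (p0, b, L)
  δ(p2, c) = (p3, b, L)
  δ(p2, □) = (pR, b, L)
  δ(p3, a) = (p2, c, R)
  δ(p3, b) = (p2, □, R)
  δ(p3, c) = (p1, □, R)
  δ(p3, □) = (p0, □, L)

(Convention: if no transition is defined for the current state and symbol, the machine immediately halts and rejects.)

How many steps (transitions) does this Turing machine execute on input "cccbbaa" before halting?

Execution trace:
Initial: [p0]cccbbaa
Step 1: δ(p0, c) = (p1, b, R) → b[p1]ccbbaa
Step 2: δ(p1, c) = (p0, b, R) → bb[p0]cbbaa
Step 3: δ(p0, c) = (p1, b, R) → bbb[p1]bbaa
Step 4: δ(p1, b) = (p0, b, R) → bbbb[p0]baa
Step 5: δ(p0, b) = (p3, □, L) → bbb[p3]b□aa
Step 6: δ(p3, b) = (p2, □, R) → bbb□[p2]□aa
Step 7: δ(p2, □) = (pR, b, L) → bbb[pR]□baa

The machine reaches the reject state pR and halts.

The machine executed 7 steps before halting.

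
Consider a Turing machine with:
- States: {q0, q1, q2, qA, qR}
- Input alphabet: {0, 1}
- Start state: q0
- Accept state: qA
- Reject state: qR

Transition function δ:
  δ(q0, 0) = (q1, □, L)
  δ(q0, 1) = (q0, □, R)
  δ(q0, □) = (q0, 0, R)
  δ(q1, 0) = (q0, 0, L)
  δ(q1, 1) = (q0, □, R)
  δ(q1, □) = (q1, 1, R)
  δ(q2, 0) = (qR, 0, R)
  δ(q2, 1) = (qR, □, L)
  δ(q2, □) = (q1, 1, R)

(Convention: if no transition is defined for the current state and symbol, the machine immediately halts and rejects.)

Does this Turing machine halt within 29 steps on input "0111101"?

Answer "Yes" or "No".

Execution trace:
Initial: [q0]0111101
Step 1: δ(q0, 0) = (q1, □, L) → [q1]□□111101
Step 2: δ(q1, □) = (q1, 1, R) → 1[q1]□111101
Step 3: δ(q1, □) = (q1, 1, R) → 11[q1]111101
Step 4: δ(q1, 1) = (q0, □, R) → 11□[q0]11101
Step 5: δ(q0, 1) = (q0, □, R) → 11□□[q0]1101
Step 6: δ(q0, 1) = (q0, □, R) → 11□□□[q0]101
Step 7: δ(q0, 1) = (q0, □, R) → 11□□□□[q0]01
Step 8: δ(q0, 0) = (q1, □, L) → 11□□□[q1]□□1
Step 9: δ(q1, □) = (q1, 1, R) → 11□□□1[q1]□1
Step 10: δ(q1, □) = (q1, 1, R) → 11□□□11[q1]1
Step 11: δ(q1, 1) = (q0, □, R) → 11□□□11□[q0]□
Step 12: δ(q0, □) = (q0, 0, R) → 11□□□11□0[q0]□
Step 13: δ(q0, □) = (q0, 0, R) → 11□□□11□00[q0]□
Step 14: δ(q0, □) = (q0, 0, R) → 11□□□11□000[q0]□
Step 15: δ(q0, □) = (q0, 0, R) → 11□□□11□0000[q0]□
Step 16: δ(q0, □) = (q0, 0, R) → 11□□□11□00000[q0]□
Step 17: δ(q0, □) = (q0, 0, R) → 11□□□11□000000[q0]□
Step 18: δ(q0, □) = (q0, 0, R) → 11□□□11□0000000[q0]□
Step 19: δ(q0, □) = (q0, 0, R) → 11□□□11□00000000[q0]□
Step 20: δ(q0, □) = (q0, 0, R) → 11□□□11□000000000[q0]□
Step 21: δ(q0, □) = (q0, 0, R) → 11□□□11□0000000000[q0]□
Step 22: δ(q0, □) = (q0, 0, R) → 11□□□11□00000000000[q0]□
Step 23: δ(q0, □) = (q0, 0, R) → 11□□□11□000000000000[q0]□
Step 24: δ(q0, □) = (q0, 0, R) → 11□□□11□0000000000000[q0]□
Step 25: δ(q0, □) = (q0, 0, R) → 11□□□11□00000000000000[q0]□
Step 26: δ(q0, □) = (q0, 0, R) → 11□□□11□000000000000000[q0]□
Step 27: δ(q0, □) = (q0, 0, R) → 11□□□11□0000000000000000[q0]□
Step 28: δ(q0, □) = (q0, 0, R) → 11□□□11□00000000000000000[q0]□
Step 29: δ(q0, □) = (q0, 0, R) → 11□□□11□000000000000000000[q0]□

The machine has not reached a halting state after 29 steps.
The machine did not halt within the 29-step bound.

Answer: No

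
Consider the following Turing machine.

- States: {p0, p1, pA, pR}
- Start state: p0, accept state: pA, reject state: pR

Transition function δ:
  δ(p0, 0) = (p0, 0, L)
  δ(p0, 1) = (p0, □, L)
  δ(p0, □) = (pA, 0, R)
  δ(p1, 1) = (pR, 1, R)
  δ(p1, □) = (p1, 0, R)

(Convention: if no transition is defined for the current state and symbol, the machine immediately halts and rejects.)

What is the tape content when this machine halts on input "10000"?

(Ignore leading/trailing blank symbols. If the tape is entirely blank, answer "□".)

Execution trace:
Initial: [p0]10000
Step 1: δ(p0, 1) = (p0, □, L) → [p0]□□0000
Step 2: δ(p0, □) = (pA, 0, R) → 0[pA]□0000

The machine reaches the accept state pA and halts.

Final tape (ignoring leading/trailing blanks): 0□0000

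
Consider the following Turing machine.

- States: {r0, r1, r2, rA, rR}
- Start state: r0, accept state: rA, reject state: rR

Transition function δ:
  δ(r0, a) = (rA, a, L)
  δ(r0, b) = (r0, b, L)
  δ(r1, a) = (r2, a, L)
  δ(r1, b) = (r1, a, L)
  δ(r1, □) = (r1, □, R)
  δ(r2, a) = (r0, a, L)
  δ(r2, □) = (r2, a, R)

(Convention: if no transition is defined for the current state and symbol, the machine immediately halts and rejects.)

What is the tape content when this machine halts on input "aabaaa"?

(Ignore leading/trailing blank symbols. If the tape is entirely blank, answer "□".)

Execution trace:
Initial: [r0]aabaaa
Step 1: δ(r0, a) = (rA, a, L) → [rA]□aabaaa

The machine reaches the accept state rA and halts.

Final tape (ignoring leading/trailing blanks): aabaaa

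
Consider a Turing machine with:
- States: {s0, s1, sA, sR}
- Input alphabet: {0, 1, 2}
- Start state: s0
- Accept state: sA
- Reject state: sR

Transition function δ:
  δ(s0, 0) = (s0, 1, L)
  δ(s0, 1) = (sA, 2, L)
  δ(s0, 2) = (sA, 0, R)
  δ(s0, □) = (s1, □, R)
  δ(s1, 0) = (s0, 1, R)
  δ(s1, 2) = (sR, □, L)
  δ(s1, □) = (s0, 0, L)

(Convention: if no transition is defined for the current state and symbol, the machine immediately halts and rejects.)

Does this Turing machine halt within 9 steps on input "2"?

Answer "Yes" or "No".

Execution trace:
Initial: [s0]2
Step 1: δ(s0, 2) = (sA, 0, R) → 0[sA]□

The machine reaches the accept state sA and halts.
The machine halted after 1 step (within the 9-step bound).

Answer: Yes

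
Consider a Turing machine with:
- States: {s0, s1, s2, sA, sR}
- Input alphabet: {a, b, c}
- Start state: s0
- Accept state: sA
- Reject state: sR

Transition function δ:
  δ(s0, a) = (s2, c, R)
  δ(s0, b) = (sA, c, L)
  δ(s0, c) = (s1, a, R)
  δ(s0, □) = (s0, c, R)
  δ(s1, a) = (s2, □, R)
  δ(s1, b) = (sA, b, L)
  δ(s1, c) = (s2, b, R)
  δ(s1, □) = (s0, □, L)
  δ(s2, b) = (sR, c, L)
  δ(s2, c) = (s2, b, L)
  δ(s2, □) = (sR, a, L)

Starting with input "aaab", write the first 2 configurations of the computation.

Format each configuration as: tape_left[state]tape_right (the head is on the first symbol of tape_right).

Transitions applied:
Step 1: δ(s0, a) = (s2, c, R)

The first 2 configurations are:
[s0]aaab ⊢ c[s2]aab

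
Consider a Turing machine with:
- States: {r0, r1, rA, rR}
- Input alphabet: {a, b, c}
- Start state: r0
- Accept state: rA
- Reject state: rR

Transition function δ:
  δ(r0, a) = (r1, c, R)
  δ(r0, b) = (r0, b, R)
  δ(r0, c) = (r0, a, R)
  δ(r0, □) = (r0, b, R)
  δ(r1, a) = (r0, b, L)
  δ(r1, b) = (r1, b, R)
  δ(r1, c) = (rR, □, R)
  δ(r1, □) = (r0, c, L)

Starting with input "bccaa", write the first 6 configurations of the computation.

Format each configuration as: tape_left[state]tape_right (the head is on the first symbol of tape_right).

Transitions applied:
Step 1: δ(r0, b) = (r0, b, R)
Step 2: δ(r0, c) = (r0, a, R)
Step 3: δ(r0, c) = (r0, a, R)
Step 4: δ(r0, a) = (r1, c, R)
Step 5: δ(r1, a) = (r0, b, L)

The first 6 configurations are:
[r0]bccaa ⊢ b[r0]ccaa ⊢ ba[r0]caa ⊢ baa[r0]aa ⊢ baac[r1]a ⊢ baa[r0]cb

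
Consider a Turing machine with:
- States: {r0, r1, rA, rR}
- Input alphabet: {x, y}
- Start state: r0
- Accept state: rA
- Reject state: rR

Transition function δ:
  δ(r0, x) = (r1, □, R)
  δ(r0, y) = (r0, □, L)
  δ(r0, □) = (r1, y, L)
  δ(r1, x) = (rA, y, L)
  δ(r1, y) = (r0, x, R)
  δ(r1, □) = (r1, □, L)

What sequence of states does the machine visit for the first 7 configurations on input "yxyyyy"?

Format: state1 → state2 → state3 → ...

Execution trace:
Initial: [r0]yxyyyy
Step 1: δ(r0, y) = (r0, □, L) → [r0]□□xyyyy
Step 2: δ(r0, □) = (r1, y, L) → [r1]□y□xyyyy
Step 3: δ(r1, □) = (r1, □, L) → [r1]□□y□xyyyy
Step 4: δ(r1, □) = (r1, □, L) → [r1]□□□y□xyyyy
Step 5: δ(r1, □) = (r1, □, L) → [r1]□□□□y□xyyyy
Step 6: δ(r1, □) = (r1, □, L) → [r1]□□□□□y□xyyyy

State sequence: r0 → r0 → r1 → r1 → r1 → r1 → r1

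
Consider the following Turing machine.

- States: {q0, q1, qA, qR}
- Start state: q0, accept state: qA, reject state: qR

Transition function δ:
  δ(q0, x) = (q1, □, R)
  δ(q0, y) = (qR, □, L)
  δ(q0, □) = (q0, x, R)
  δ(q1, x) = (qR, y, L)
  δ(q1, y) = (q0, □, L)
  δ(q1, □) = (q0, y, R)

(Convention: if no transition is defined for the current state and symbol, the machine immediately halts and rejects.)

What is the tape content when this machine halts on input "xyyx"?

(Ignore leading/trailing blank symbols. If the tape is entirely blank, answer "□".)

Execution trace:
Initial: [q0]xyyx
Step 1: δ(q0, x) = (q1, □, R) → □[q1]yyx
Step 2: δ(q1, y) = (q0, □, L) → [q0]□□yx
Step 3: δ(q0, □) = (q0, x, R) → x[q0]□yx
Step 4: δ(q0, □) = (q0, x, R) → xx[q0]yx
Step 5: δ(q0, y) = (qR, □, L) → x[qR]x□x

The machine reaches the reject state qR and halts.

Final tape (ignoring leading/trailing blanks): xx□x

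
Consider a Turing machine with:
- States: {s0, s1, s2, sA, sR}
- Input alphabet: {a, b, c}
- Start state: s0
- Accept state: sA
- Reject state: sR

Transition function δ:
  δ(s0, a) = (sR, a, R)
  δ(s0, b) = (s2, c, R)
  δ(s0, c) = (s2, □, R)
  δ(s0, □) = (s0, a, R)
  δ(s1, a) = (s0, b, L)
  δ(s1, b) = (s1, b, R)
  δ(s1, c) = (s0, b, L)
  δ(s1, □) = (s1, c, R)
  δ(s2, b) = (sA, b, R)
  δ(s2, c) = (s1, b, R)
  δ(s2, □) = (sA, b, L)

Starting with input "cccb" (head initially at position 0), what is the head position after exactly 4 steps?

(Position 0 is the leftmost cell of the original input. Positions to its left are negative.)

Execution trace (head position shown):
Step 0: [s0]cccb  (head at position 0)
Step 1: move right → □[s2]ccb  (head at position 1)
Step 2: move right → □b[s1]cb  (head at position 2)
Step 3: move left → □[s0]bbb  (head at position 1)
Step 4: move right → □c[s2]bb  (head at position 2)

After 4 steps, the head is at position 2.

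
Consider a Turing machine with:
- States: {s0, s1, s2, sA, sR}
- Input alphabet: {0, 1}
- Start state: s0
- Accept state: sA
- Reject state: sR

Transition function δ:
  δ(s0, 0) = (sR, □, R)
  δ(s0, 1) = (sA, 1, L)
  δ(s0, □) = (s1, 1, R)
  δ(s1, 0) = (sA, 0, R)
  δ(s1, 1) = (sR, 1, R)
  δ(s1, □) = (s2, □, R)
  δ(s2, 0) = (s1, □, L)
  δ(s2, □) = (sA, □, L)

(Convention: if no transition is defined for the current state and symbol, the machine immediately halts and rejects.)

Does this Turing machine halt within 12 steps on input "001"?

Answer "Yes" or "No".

Execution trace:
Initial: [s0]001
Step 1: δ(s0, 0) = (sR, □, R) → □[sR]01

The machine reaches the reject state sR and halts.
The machine halted after 1 step (within the 12-step bound).

Answer: Yes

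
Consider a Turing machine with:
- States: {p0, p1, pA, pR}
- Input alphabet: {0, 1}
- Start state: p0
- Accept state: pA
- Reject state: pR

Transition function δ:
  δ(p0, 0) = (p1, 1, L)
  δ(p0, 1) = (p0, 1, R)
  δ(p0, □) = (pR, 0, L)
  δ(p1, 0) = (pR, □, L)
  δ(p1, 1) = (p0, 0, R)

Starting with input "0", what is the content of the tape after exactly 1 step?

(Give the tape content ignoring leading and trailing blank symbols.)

Execution trace:
Initial: [p0]0
Step 1: δ(p0, 0) = (p1, 1, L) → [p1]□1

No transition is defined for δ(p1, □). By convention the machine halts and rejects.

After 1 step, the tape (ignoring leading/trailing blanks) is: 1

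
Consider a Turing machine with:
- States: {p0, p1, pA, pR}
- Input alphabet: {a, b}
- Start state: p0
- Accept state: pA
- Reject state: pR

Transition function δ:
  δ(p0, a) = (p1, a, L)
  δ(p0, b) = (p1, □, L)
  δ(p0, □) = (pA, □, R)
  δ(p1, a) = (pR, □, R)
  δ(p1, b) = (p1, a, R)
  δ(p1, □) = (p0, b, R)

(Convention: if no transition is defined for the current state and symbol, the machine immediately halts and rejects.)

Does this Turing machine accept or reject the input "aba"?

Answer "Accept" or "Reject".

Execution trace:
Initial: [p0]aba
Step 1: δ(p0, a) = (p1, a, L) → [p1]□aba
Step 2: δ(p1, □) = (p0, b, R) → b[p0]aba
Step 3: δ(p0, a) = (p1, a, L) → [p1]baba
Step 4: δ(p1, b) = (p1, a, R) → a[p1]aba
Step 5: δ(p1, a) = (pR, □, R) → a□[pR]ba

The machine reaches the reject state pR and halts.

Answer: Reject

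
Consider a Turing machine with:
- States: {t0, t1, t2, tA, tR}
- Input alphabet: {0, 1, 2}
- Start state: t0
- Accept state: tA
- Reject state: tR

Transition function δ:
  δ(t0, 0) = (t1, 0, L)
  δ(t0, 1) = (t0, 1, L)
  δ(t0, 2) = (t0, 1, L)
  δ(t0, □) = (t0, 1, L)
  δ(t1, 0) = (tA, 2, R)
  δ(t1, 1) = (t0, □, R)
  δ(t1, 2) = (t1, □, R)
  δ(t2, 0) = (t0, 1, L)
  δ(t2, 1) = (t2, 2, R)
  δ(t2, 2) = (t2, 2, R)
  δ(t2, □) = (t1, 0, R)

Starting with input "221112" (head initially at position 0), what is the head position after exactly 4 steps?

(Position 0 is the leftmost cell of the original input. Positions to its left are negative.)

Execution trace (head position shown):
Step 0: [t0]221112  (head at position 0)
Step 1: move left → [t0]□121112  (head at position -1)
Step 2: move left → [t0]□1121112  (head at position -2)
Step 3: move left → [t0]□11121112  (head at position -3)
Step 4: move left → [t0]□111121112  (head at position -4)

After 4 steps, the head is at position -4.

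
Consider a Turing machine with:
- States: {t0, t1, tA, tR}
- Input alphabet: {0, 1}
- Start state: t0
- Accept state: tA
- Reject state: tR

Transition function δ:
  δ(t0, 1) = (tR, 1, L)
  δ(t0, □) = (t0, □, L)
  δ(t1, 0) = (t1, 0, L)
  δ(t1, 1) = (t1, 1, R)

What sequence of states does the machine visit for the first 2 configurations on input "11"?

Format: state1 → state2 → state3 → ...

Execution trace:
Initial: [t0]11
Step 1: δ(t0, 1) = (tR, 1, L) → [tR]□11

The machine reaches the reject state tR and halts.

State sequence: t0 → tR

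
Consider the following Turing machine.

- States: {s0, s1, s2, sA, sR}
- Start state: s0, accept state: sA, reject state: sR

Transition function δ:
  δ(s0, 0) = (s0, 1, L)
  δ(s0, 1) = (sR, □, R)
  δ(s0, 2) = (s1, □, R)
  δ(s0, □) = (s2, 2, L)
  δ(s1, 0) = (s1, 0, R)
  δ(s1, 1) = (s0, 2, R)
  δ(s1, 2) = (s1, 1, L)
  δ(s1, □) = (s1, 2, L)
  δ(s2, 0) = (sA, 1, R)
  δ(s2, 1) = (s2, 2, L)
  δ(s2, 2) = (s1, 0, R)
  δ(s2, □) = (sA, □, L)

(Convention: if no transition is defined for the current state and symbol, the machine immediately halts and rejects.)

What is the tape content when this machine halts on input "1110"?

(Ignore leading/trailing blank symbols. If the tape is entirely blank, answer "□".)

Execution trace:
Initial: [s0]1110
Step 1: δ(s0, 1) = (sR, □, R) → □[sR]110

The machine reaches the reject state sR and halts.

Final tape (ignoring leading/trailing blanks): 110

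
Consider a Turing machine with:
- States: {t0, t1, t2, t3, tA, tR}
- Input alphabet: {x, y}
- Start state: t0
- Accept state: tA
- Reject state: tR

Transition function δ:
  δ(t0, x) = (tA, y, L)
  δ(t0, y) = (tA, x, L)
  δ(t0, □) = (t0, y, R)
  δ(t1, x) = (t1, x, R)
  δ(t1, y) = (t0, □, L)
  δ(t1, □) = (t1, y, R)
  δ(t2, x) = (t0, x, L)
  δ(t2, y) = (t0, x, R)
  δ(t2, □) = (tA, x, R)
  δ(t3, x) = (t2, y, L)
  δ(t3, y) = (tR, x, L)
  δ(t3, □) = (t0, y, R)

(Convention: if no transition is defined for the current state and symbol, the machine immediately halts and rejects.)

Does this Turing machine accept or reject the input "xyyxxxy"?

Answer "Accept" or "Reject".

Execution trace:
Initial: [t0]xyyxxxy
Step 1: δ(t0, x) = (tA, y, L) → [tA]□yyyxxxy

The machine reaches the accept state tA and halts.

Answer: Accept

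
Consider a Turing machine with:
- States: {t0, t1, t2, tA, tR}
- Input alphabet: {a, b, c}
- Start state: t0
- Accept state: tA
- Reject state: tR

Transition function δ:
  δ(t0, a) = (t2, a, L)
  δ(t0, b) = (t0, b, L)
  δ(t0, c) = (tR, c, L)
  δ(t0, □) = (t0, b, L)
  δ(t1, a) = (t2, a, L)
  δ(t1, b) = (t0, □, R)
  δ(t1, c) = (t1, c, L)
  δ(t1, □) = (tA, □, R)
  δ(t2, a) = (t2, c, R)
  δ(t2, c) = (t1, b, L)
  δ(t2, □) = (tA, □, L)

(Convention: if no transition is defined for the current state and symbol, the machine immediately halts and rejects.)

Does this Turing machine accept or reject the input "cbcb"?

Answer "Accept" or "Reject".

Execution trace:
Initial: [t0]cbcb
Step 1: δ(t0, c) = (tR, c, L) → [tR]□cbcb

The machine reaches the reject state tR and halts.

Answer: Reject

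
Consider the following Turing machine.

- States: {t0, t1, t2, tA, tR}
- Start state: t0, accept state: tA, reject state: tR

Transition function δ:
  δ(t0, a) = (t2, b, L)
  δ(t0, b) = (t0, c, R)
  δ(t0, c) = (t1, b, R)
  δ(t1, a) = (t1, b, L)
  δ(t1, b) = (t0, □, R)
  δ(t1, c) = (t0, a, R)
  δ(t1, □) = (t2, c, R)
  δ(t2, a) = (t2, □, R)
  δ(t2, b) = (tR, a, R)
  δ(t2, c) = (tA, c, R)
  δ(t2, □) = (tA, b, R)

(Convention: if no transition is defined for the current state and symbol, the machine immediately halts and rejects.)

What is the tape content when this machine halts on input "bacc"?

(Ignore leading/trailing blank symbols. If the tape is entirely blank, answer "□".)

Execution trace:
Initial: [t0]bacc
Step 1: δ(t0, b) = (t0, c, R) → c[t0]acc
Step 2: δ(t0, a) = (t2, b, L) → [t2]cbcc
Step 3: δ(t2, c) = (tA, c, R) → c[tA]bcc

The machine reaches the accept state tA and halts.

Final tape (ignoring leading/trailing blanks): cbcc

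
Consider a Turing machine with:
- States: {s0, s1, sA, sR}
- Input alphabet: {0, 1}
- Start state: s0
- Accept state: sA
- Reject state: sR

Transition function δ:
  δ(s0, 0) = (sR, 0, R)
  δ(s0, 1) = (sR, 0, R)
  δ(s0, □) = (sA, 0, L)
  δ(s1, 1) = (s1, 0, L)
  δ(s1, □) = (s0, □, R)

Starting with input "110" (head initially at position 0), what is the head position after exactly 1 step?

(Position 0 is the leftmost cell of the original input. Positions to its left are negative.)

Execution trace (head position shown):
Step 0: [s0]110  (head at position 0)
Step 1: move right → 0[sR]10  (head at position 1)

After 1 step, the head is at position 1.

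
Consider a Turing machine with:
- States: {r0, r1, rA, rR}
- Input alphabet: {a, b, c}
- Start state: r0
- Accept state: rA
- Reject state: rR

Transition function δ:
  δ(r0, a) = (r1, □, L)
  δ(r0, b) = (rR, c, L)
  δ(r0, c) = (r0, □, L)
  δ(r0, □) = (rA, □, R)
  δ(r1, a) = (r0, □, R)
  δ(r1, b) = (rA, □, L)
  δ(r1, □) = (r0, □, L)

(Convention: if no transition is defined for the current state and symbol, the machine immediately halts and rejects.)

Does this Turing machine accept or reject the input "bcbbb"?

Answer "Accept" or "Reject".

Execution trace:
Initial: [r0]bcbbb
Step 1: δ(r0, b) = (rR, c, L) → [rR]□ccbbb

The machine reaches the reject state rR and halts.

Answer: Reject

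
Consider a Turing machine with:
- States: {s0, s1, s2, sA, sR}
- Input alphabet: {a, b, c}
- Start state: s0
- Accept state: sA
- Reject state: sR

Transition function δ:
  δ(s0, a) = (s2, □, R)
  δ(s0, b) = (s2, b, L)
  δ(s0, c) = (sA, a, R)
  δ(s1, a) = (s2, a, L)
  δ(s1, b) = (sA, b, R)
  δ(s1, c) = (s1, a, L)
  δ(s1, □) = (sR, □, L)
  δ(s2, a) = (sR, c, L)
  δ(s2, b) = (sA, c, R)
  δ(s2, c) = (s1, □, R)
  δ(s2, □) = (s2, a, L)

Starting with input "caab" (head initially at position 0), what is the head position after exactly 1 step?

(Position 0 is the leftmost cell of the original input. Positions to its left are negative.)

Execution trace (head position shown):
Step 0: [s0]caab  (head at position 0)
Step 1: move right → a[sA]aab  (head at position 1)

After 1 step, the head is at position 1.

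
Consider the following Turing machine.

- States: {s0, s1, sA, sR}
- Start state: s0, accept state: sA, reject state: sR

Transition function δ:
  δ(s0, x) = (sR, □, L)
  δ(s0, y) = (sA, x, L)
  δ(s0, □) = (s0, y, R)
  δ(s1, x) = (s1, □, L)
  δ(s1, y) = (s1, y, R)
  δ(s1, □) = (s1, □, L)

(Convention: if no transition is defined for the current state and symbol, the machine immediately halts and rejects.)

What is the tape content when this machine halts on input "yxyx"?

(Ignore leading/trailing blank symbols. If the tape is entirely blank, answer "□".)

Execution trace:
Initial: [s0]yxyx
Step 1: δ(s0, y) = (sA, x, L) → [sA]□xxyx

The machine reaches the accept state sA and halts.

Final tape (ignoring leading/trailing blanks): xxyx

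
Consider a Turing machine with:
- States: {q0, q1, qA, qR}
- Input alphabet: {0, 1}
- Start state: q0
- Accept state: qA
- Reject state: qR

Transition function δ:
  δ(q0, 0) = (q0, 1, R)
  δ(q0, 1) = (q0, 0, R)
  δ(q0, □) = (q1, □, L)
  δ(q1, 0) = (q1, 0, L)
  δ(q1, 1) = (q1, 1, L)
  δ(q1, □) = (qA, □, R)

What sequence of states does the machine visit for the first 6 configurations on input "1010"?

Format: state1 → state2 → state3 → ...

Execution trace:
Initial: [q0]1010
Step 1: δ(q0, 1) = (q0, 0, R) → 0[q0]010
Step 2: δ(q0, 0) = (q0, 1, R) → 01[q0]10
Step 3: δ(q0, 1) = (q0, 0, R) → 010[q0]0
Step 4: δ(q0, 0) = (q0, 1, R) → 0101[q0]□
Step 5: δ(q0, □) = (q1, □, L) → 010[q1]1□

State sequence: q0 → q0 → q0 → q0 → q0 → q1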